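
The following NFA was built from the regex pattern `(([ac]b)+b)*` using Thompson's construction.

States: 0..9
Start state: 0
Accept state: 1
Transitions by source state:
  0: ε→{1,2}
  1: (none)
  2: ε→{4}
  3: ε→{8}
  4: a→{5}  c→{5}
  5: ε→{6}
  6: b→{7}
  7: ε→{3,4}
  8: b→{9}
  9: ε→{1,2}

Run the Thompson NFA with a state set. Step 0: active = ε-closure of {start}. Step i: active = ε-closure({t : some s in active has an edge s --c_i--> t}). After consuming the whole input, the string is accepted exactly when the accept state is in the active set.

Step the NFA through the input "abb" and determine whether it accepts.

Answer: ACCEPT

Derivation:
start: ε-closure({0}) = {0,1,2,4}
'a' @ 1: {5,6}
'b' @ 2: {3,4,7,8}
'b' @ 3: {1,2,4,9}  ✓accept
end set {1,2,4,9} — state 1 in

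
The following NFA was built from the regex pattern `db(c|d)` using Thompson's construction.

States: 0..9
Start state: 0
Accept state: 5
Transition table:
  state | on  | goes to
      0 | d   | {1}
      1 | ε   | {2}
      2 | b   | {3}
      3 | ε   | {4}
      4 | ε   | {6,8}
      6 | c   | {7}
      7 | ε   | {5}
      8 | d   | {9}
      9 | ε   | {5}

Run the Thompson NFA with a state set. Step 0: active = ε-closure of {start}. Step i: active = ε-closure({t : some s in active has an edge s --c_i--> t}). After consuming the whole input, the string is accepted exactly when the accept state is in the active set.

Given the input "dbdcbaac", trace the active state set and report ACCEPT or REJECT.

S₀ = ε-closure({0}) = {0}
'd' @ 1: {1,2}
'b' @ 2: {3,4,6,8}
'd' @ 3: {5,9}  (accept∈set)
'c' @ 4: {}  — dead — no transitions
rest 'baac' ignored (set empty)
end set {} — state 5 not in

Answer: REJECT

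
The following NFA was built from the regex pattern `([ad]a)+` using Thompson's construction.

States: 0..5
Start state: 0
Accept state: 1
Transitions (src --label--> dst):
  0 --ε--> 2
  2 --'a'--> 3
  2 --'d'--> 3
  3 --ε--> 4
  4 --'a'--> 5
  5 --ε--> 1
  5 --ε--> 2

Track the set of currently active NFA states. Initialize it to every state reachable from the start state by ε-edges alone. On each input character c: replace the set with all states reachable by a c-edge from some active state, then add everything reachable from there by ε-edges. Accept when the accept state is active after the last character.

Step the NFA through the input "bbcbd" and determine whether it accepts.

Answer: REJECT

Trace:
S₀ = ε-closure({0}) = {0,2}
'b' @ 1: {}  — state set empty
rest 'bcbd' ignored (set empty)
end set {} — state 1 not in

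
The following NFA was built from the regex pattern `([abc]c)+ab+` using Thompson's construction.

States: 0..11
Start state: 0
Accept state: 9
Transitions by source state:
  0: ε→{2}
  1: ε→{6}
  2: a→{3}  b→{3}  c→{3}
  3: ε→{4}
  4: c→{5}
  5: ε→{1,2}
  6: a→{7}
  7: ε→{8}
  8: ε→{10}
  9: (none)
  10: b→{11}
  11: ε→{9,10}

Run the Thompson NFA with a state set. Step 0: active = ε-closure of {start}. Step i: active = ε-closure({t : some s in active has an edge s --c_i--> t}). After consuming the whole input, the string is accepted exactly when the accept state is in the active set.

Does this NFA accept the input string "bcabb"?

Answer: ACCEPT

Derivation:
S₀ = ε-closure({0}) = {0,2}
'b' @ 1: {3,4}
'c' @ 2: {1,2,5,6}
'a' @ 3: {3,4,7,8,10}
'b' @ 4: {9,10,11}  [accepting]
'b' @ 5: {9,10,11}  [accepting]
final: {9,10,11}; accept 9 in set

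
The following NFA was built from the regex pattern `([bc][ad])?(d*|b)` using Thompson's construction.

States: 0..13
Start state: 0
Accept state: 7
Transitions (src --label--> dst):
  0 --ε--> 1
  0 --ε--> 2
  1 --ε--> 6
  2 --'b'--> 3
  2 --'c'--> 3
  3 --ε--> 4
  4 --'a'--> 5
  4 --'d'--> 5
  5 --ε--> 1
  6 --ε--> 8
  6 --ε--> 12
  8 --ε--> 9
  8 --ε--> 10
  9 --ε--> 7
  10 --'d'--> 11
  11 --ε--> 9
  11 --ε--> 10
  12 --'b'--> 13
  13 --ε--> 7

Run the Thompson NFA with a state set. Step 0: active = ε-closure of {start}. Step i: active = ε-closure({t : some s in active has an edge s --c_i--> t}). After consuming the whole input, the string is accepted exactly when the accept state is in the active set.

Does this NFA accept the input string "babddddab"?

initial (ε-close {0}): {0,1,2,6,7,8,9,10,12}
'b' @ 1: {3,4,7,13}  ✓accept
'a' @ 2: {1,5,6,7,8,9,10,12}  ✓accept
'b' @ 3: {7,13}  ✓accept
'd' @ 4: {}  — dead — no transitions
rest 'dddab' ignored (set empty)
end set {} — state 7 not in

Answer: REJECT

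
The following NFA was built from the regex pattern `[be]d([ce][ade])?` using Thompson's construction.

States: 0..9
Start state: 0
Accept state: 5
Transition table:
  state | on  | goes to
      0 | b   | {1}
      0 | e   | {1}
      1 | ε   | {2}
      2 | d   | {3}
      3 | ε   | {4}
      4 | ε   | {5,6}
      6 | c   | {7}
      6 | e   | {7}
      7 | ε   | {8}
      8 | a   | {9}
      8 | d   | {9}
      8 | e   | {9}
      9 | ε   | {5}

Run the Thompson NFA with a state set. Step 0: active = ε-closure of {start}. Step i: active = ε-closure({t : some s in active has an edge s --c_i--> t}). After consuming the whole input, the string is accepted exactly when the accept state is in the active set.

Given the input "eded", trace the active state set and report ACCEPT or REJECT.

Answer: ACCEPT

Derivation:
S₀ = ε-closure({0}) = {0}
'e' @ 1: {1,2}
'd' @ 2: {3,4,5,6}  ✓accept
'e' @ 3: {7,8}
'd' @ 4: {5,9}  ✓accept
after full input: {5,9}  (accept=5 in)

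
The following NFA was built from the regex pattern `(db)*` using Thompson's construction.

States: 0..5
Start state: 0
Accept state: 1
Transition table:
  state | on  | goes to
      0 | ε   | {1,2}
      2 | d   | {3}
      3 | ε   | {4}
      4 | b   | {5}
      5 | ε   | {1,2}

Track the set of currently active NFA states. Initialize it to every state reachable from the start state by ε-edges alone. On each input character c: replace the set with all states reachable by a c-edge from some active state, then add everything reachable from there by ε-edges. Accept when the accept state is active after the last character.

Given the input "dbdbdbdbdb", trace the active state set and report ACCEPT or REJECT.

Answer: ACCEPT

Steps:
start: ε-closure({0}) = {0,1,2}
'd' @ 1: {3,4}
'b' @ 2: {1,2,5}  [accepting]
'd' @ 3: {3,4}
'b' @ 4: {1,2,5}  [accepting]
'd' @ 5: {3,4}
'b' @ 6: {1,2,5}  [accepting]
'd' @ 7: {3,4}
'b' @ 8: {1,2,5}  [accepting]
'd' @ 9: {3,4}
'b' @ 10: {1,2,5}  [accepting]
end set {1,2,5} — state 1 in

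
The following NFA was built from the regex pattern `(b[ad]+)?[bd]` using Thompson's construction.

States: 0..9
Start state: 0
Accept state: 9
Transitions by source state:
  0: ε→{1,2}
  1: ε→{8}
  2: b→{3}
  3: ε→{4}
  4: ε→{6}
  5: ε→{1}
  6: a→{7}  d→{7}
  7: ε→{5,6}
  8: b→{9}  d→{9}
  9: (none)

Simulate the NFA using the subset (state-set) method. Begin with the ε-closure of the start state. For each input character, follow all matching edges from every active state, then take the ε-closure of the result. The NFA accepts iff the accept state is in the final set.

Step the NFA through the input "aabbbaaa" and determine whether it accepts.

Answer: REJECT

Derivation:
initial (ε-close {0}): {0,1,2,8}
'a' @ 1: {}  — state set empty
rest 'abbbaaa' ignored (set empty)
after full input: {}  (accept=9 not in)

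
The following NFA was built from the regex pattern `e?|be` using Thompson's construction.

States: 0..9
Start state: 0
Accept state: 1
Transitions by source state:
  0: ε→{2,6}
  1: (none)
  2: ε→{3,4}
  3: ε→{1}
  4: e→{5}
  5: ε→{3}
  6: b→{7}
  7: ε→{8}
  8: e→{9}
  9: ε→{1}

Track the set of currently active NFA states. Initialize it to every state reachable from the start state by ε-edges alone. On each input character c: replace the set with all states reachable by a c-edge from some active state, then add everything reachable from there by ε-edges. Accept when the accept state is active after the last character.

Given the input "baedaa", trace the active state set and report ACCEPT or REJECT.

Answer: REJECT

Steps:
start: ε-closure({0}) = {0,1,2,3,4,6}
'b' @ 1: {7,8}
'a' @ 2: {}  — state set empty
rest 'edaa' ignored (set empty)
after full input: {}  (accept=1 not in)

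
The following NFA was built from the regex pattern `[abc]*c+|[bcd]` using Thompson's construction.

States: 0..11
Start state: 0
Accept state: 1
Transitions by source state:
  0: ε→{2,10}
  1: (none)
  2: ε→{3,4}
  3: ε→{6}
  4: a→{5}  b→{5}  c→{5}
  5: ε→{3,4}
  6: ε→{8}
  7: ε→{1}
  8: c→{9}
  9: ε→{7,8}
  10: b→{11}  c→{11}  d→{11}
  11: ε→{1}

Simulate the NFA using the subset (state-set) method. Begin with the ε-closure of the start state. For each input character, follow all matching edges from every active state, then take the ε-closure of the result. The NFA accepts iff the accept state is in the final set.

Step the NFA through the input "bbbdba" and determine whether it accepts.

S₀ = ε-closure({0}) = {0,2,3,4,6,8,10}
'b' @ 1: {1,3,4,5,6,8,11}  ✓accept
'b' @ 2: {3,4,5,6,8}
'b' @ 3: {3,4,5,6,8}
'd' @ 4: {}  — state set empty
rest 'ba' ignored (set empty)
final: {}; accept 1 not in set

Answer: REJECT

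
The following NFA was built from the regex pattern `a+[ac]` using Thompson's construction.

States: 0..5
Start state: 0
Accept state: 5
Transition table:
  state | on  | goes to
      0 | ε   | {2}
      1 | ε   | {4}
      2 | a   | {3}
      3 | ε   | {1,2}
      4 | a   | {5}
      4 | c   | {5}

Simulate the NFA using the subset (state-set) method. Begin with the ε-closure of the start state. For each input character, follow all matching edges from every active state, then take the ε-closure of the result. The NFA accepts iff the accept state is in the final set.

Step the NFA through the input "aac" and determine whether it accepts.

start: ε-closure({0}) = {0,2}
'a' @ 1: {1,2,3,4}
'a' @ 2: {1,2,3,4,5}  ✓accept
'c' @ 3: {5}  ✓accept
final: {5}; accept 5 in set

Answer: ACCEPT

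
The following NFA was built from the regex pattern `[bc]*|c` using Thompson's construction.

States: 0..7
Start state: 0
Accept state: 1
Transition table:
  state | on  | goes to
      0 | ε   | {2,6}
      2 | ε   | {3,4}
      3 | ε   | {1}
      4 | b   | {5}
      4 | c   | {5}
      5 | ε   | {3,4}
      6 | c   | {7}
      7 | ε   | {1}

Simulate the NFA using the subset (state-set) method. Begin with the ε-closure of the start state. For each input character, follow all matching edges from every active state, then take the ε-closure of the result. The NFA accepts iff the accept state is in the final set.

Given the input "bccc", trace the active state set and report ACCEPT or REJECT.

Answer: ACCEPT

Derivation:
initial (ε-close {0}): {0,1,2,3,4,6}
'b' @ 1: {1,3,4,5}  ✓accept
'c' @ 2: {1,3,4,5}  ✓accept
'c' @ 3: {1,3,4,5}  ✓accept
'c' @ 4: {1,3,4,5}  ✓accept
final: {1,3,4,5}; accept 1 in set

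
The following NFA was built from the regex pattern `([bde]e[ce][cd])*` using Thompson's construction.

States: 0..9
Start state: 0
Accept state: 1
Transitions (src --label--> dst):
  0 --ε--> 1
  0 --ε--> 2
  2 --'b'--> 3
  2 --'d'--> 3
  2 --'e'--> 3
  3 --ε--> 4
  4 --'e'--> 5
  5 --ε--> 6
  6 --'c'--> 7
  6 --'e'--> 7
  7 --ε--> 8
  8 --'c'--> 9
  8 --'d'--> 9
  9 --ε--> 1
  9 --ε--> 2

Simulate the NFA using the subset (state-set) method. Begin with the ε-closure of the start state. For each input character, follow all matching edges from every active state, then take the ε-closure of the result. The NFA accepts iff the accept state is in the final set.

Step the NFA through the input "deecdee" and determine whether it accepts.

start: ε-closure({0}) = {0,1,2}
'd' @ 1: {3,4}
'e' @ 2: {5,6}
'e' @ 3: {7,8}
'c' @ 4: {1,2,9}  (accept∈set)
'd' @ 5: {3,4}
'e' @ 6: {5,6}
'e' @ 7: {7,8}
after full input: {7,8}  (accept=1 not in)

Answer: REJECT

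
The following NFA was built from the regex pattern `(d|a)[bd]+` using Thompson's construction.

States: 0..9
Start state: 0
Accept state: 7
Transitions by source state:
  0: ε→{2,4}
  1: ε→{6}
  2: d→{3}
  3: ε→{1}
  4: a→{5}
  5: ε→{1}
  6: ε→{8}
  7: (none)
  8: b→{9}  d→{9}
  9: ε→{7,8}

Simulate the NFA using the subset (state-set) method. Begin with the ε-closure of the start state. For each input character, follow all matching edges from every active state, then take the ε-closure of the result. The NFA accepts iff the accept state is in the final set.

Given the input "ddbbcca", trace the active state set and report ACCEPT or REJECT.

Answer: REJECT

Steps:
initial (ε-close {0}): {0,2,4}
'd' @ 1: {1,3,6,8}
'd' @ 2: {7,8,9}  ✓accept
'b' @ 3: {7,8,9}  ✓accept
'b' @ 4: {7,8,9}  ✓accept
'c' @ 5: {}  — state set empty
rest 'ca' ignored (set empty)
after full input: {}  (accept=7 not in)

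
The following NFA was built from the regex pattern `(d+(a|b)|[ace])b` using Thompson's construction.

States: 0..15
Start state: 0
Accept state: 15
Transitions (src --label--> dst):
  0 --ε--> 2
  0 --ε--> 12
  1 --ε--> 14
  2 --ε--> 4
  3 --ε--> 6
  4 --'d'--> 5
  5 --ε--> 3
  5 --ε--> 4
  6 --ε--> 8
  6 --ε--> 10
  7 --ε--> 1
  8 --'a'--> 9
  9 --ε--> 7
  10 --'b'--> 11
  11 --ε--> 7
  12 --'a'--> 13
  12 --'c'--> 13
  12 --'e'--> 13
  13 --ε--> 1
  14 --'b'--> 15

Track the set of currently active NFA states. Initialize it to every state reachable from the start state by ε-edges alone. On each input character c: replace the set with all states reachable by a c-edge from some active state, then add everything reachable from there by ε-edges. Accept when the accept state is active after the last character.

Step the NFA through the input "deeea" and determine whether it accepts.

Answer: REJECT

Trace:
initial (ε-close {0}): {0,2,4,12}
'd' @ 1: {3,4,5,6,8,10}
'e' @ 2: {}  — state set empty
rest 'eea' ignored (set empty)
final: {}; accept 15 not in set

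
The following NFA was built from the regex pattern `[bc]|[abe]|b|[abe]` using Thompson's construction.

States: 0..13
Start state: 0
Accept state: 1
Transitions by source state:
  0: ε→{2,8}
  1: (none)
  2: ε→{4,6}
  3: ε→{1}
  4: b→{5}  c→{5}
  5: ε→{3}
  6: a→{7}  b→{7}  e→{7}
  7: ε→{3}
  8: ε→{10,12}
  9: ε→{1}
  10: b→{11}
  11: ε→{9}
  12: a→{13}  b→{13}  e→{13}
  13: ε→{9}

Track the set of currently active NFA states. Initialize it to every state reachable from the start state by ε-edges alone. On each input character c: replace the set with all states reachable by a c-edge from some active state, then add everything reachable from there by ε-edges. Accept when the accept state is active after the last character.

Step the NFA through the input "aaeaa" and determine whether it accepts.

start: ε-closure({0}) = {0,2,4,6,8,10,12}
'a' @ 1: {1,3,7,9,13}  [accepting]
'a' @ 2: {}  — state set empty
rest 'eaa' ignored (set empty)
after full input: {}  (accept=1 not in)

Answer: REJECT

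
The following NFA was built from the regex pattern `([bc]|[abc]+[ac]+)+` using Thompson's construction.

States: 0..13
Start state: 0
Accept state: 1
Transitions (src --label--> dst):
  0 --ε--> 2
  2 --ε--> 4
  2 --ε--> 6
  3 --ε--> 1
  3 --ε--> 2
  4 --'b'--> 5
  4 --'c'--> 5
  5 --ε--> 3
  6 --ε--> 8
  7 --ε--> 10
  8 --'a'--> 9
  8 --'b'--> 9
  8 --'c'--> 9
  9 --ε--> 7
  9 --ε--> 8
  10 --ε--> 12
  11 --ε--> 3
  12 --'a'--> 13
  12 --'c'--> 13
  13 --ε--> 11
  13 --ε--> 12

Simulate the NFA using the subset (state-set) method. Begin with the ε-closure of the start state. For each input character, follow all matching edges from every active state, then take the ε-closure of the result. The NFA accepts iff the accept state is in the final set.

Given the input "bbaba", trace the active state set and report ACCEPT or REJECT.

Answer: ACCEPT

Steps:
start: ε-closure({0}) = {0,2,4,6,8}
'b' @ 1: {1,2,3,4,5,6,7,8,9,10,12}  ✓accept
'b' @ 2: {1,2,3,4,5,6,7,8,9,10,12}  ✓accept
'a' @ 3: {1,2,3,4,6,7,8,9,10,11,12,13}  ✓accept
'b' @ 4: {1,2,3,4,5,6,7,8,9,10,12}  ✓accept
'a' @ 5: {1,2,3,4,6,7,8,9,10,11,12,13}  ✓accept
final: {1,2,3,4,6,7,8,9,10,11,12,13}; accept 1 in set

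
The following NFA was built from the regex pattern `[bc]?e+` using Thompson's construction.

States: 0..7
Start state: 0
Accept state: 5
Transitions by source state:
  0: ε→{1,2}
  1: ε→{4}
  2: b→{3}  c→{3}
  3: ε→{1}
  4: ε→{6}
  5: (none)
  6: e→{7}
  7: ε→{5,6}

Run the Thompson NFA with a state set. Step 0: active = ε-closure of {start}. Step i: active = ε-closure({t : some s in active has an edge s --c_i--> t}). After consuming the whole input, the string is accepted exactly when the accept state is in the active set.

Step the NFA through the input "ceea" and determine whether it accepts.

S₀ = ε-closure({0}) = {0,1,2,4,6}
'c' @ 1: {1,3,4,6}
'e' @ 2: {5,6,7}  ✓accept
'e' @ 3: {5,6,7}  ✓accept
'a' @ 4: {}  — dead — no transitions
final: {}; accept 5 not in set

Answer: REJECT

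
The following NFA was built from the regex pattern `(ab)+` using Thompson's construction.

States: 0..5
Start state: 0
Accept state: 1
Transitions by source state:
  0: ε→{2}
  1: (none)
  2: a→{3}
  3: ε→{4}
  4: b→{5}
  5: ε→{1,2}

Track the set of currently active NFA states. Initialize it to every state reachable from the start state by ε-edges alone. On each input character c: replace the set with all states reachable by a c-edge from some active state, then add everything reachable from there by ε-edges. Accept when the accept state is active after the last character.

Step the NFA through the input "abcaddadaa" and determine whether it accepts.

S₀ = ε-closure({0}) = {0,2}
'a' @ 1: {3,4}
'b' @ 2: {1,2,5}  [accepting]
'c' @ 3: {}  — no active states
rest 'addadaa' ignored (set empty)
after full input: {}  (accept=1 not in)

Answer: REJECT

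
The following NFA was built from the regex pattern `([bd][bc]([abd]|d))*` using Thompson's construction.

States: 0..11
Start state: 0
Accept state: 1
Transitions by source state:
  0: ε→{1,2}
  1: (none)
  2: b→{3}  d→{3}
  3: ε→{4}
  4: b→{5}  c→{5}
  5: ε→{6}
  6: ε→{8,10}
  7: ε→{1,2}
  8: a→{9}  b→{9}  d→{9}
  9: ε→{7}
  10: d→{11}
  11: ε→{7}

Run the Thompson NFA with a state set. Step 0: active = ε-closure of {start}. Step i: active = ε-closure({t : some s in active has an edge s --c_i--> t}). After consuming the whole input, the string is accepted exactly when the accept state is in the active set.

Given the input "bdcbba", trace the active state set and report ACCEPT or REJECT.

Answer: REJECT

Trace:
start: ε-closure({0}) = {0,1,2}
'b' @ 1: {3,4}
'd' @ 2: {}  — state set empty
rest 'cbba' ignored (set empty)
final: {}; accept 1 not in set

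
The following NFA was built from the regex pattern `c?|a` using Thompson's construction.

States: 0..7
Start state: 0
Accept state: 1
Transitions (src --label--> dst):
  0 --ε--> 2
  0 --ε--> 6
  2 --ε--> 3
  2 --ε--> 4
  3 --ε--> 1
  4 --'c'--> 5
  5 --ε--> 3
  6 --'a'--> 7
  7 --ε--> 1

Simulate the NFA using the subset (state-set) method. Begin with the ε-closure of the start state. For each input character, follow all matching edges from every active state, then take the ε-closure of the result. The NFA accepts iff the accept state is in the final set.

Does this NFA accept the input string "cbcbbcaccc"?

Answer: REJECT

Trace:
initial (ε-close {0}): {0,1,2,3,4,6}
'c' @ 1: {1,3,5}  (accept∈set)
'b' @ 2: {}  — dead — no transitions
rest 'cbbcaccc' ignored (set empty)
after full input: {}  (accept=1 not in)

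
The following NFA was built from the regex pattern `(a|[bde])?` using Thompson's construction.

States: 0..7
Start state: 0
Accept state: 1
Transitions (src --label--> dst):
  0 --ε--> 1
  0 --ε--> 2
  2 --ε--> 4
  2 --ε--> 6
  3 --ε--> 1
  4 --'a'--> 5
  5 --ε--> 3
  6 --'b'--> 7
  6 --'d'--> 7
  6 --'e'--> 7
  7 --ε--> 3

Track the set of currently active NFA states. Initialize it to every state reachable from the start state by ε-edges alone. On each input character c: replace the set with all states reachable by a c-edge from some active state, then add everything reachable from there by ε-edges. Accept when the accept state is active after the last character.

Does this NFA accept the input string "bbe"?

Answer: REJECT

Trace:
start: ε-closure({0}) = {0,1,2,4,6}
'b' @ 1: {1,3,7}  (accept∈set)
'b' @ 2: {}  — dead — no transitions
rest 'e' ignored (set empty)
end set {} — state 1 not in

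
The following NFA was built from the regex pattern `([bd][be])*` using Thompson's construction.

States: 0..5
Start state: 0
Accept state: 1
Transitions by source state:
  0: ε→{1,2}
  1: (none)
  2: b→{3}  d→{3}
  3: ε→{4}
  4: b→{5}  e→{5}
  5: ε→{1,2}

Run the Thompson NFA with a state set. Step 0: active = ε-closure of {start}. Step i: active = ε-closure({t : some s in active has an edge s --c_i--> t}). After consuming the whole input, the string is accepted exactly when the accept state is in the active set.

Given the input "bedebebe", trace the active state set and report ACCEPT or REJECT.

S₀ = ε-closure({0}) = {0,1,2}
'b' @ 1: {3,4}
'e' @ 2: {1,2,5}  [accepting]
'd' @ 3: {3,4}
'e' @ 4: {1,2,5}  [accepting]
'b' @ 5: {3,4}
'e' @ 6: {1,2,5}  [accepting]
'b' @ 7: {3,4}
'e' @ 8: {1,2,5}  [accepting]
end set {1,2,5} — state 1 in

Answer: ACCEPT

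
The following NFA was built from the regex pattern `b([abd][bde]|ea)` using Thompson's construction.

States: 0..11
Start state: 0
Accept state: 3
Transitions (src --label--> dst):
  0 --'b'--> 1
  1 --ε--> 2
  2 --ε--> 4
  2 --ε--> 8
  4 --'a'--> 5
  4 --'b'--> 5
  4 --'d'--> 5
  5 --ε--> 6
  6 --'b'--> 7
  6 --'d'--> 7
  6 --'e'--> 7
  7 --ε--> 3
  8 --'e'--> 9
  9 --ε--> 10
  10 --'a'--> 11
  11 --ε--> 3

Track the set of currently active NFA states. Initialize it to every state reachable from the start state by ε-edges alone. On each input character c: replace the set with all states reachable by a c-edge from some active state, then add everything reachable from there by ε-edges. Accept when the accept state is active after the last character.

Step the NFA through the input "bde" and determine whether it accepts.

Answer: ACCEPT

Steps:
S₀ = ε-closure({0}) = {0}
'b' @ 1: {1,2,4,8}
'd' @ 2: {5,6}
'e' @ 3: {3,7}  ✓accept
after full input: {3,7}  (accept=3 in)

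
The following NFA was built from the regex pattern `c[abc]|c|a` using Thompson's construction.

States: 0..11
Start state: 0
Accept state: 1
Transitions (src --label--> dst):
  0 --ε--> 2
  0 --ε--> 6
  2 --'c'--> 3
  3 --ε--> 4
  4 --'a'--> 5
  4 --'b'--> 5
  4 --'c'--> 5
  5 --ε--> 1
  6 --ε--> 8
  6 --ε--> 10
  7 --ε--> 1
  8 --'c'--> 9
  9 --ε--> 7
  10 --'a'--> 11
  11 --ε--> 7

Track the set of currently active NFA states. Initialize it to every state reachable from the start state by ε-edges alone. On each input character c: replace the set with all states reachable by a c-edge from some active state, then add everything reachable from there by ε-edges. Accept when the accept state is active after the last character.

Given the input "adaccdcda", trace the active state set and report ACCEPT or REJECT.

initial (ε-close {0}): {0,2,6,8,10}
'a' @ 1: {1,7,11}  [accepting]
'd' @ 2: {}  — no active states
rest 'accdcda' ignored (set empty)
after full input: {}  (accept=1 not in)

Answer: REJECT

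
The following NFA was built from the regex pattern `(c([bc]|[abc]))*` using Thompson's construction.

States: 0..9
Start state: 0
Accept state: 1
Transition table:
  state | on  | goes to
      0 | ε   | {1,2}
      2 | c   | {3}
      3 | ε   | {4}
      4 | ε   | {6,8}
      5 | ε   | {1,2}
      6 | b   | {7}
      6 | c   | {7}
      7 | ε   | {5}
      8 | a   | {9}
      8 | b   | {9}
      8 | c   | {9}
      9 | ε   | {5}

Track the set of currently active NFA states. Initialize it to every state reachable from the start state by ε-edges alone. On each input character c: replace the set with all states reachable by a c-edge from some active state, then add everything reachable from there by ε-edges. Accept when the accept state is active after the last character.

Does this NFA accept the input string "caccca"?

Answer: ACCEPT

Steps:
S₀ = ε-closure({0}) = {0,1,2}
'c' @ 1: {3,4,6,8}
'a' @ 2: {1,2,5,9}  (accept∈set)
'c' @ 3: {3,4,6,8}
'c' @ 4: {1,2,5,7,9}  (accept∈set)
'c' @ 5: {3,4,6,8}
'a' @ 6: {1,2,5,9}  (accept∈set)
final: {1,2,5,9}; accept 1 in set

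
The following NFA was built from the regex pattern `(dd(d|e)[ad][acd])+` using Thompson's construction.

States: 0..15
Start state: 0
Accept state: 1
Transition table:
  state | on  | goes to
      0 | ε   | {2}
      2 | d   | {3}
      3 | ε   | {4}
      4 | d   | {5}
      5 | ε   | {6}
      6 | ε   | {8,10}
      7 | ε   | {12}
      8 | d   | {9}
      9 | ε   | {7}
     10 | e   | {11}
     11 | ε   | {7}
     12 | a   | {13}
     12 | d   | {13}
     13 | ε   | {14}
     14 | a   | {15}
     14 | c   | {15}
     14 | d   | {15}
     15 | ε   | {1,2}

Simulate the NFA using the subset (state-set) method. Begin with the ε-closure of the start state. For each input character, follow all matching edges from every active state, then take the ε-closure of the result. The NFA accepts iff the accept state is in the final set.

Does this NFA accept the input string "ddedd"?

Answer: ACCEPT

Derivation:
initial (ε-close {0}): {0,2}
'd' @ 1: {3,4}
'd' @ 2: {5,6,8,10}
'e' @ 3: {7,11,12}
'd' @ 4: {13,14}
'd' @ 5: {1,2,15}  [accepting]
end set {1,2,15} — state 1 in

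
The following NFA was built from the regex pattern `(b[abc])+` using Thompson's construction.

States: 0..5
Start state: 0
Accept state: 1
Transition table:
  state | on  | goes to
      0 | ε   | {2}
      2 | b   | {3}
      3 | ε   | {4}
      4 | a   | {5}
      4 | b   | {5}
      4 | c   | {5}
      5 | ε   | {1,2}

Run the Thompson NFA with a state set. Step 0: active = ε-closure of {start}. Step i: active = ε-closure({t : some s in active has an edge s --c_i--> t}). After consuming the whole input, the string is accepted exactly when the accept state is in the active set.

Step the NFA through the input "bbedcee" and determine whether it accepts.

Answer: REJECT

Trace:
start: ε-closure({0}) = {0,2}
'b' @ 1: {3,4}
'b' @ 2: {1,2,5}  (accept∈set)
'e' @ 3: {}  — no active states
rest 'dcee' ignored (set empty)
after full input: {}  (accept=1 not in)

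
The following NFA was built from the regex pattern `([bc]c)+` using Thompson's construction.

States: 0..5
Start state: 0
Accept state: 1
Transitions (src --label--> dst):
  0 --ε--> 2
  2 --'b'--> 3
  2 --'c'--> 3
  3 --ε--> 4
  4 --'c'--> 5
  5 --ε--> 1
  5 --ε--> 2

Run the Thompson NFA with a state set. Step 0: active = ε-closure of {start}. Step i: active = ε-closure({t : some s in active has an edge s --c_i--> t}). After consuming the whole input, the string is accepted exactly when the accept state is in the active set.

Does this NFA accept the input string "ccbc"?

Answer: ACCEPT

Trace:
S₀ = ε-closure({0}) = {0,2}
'c' @ 1: {3,4}
'c' @ 2: {1,2,5}  [accepting]
'b' @ 3: {3,4}
'c' @ 4: {1,2,5}  [accepting]
after full input: {1,2,5}  (accept=1 in)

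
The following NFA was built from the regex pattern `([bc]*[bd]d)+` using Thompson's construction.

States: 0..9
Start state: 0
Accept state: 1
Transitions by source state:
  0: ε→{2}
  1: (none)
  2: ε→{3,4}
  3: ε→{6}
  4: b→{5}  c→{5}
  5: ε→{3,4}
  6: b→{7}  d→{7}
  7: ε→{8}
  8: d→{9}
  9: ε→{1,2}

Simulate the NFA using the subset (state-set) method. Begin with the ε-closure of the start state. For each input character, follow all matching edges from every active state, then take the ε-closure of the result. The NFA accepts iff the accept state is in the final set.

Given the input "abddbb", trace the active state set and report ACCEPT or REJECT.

Answer: REJECT

Derivation:
start: ε-closure({0}) = {0,2,3,4,6}
'a' @ 1: {}  — dead — no transitions
rest 'bddbb' ignored (set empty)
after full input: {}  (accept=1 not in)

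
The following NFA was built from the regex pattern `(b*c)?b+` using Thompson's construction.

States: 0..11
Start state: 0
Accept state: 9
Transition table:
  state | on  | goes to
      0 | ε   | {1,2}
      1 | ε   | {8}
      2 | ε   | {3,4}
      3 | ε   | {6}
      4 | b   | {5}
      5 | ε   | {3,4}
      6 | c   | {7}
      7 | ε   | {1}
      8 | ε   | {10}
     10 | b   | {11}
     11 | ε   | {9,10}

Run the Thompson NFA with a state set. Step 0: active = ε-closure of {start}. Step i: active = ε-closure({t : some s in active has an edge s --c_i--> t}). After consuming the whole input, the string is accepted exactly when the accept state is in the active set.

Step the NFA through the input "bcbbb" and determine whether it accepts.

start: ε-closure({0}) = {0,1,2,3,4,6,8,10}
'b' @ 1: {3,4,5,6,9,10,11}  ✓accept
'c' @ 2: {1,7,8,10}
'b' @ 3: {9,10,11}  ✓accept
'b' @ 4: {9,10,11}  ✓accept
'b' @ 5: {9,10,11}  ✓accept
end set {9,10,11} — state 9 in

Answer: ACCEPT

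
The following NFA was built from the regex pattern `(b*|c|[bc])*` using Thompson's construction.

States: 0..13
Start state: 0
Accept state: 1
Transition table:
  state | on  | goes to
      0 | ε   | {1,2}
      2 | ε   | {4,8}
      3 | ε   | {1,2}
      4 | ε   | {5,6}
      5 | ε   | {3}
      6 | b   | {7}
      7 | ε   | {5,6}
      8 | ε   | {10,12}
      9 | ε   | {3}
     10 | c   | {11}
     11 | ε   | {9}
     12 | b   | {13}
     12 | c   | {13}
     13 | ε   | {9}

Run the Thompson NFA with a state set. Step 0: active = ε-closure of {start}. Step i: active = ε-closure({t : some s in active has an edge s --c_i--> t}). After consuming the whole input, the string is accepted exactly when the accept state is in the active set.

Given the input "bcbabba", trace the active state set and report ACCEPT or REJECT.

S₀ = ε-closure({0}) = {0,1,2,3,4,5,6,8,10,12}
'b' @ 1: {1,2,3,4,5,6,7,8,9,10,12,13}  [accepting]
'c' @ 2: {1,2,3,4,5,6,8,9,10,11,12,13}  [accepting]
'b' @ 3: {1,2,3,4,5,6,7,8,9,10,12,13}  [accepting]
'a' @ 4: {}  — state set empty
rest 'bba' ignored (set empty)
end set {} — state 1 not in

Answer: REJECT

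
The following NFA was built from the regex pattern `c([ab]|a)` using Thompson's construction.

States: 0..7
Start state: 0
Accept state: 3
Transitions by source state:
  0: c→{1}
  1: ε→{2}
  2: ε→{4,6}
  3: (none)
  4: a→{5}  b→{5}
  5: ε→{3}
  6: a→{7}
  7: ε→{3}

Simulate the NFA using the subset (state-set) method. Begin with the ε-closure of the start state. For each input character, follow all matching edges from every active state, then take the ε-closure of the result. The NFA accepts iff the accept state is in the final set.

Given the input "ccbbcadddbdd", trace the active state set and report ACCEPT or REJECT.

Answer: REJECT

Steps:
S₀ = ε-closure({0}) = {0}
'c' @ 1: {1,2,4,6}
'c' @ 2: {}  — dead — no transitions
rest 'bbcadddbdd' ignored (set empty)
after full input: {}  (accept=3 not in)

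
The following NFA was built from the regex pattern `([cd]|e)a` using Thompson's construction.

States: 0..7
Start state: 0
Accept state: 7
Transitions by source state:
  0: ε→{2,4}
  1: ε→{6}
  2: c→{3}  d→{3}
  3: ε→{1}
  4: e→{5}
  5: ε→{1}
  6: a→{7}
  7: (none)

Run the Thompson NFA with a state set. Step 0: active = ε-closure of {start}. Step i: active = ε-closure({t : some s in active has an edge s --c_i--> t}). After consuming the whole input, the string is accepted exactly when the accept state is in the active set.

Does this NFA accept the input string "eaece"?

initial (ε-close {0}): {0,2,4}
'e' @ 1: {1,5,6}
'a' @ 2: {7}  ✓accept
'e' @ 3: {}  — no active states
rest 'ce' ignored (set empty)
after full input: {}  (accept=7 not in)

Answer: REJECT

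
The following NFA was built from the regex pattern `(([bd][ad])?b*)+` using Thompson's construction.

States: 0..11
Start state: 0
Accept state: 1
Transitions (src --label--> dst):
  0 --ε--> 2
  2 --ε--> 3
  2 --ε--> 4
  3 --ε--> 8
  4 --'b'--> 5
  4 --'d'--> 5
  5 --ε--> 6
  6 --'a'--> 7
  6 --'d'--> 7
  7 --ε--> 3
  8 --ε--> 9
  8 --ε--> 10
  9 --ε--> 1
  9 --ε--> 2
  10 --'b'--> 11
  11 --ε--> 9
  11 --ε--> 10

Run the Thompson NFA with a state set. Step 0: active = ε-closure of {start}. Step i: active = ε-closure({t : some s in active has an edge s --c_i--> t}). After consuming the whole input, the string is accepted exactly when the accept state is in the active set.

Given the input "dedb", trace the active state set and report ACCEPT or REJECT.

S₀ = ε-closure({0}) = {0,1,2,3,4,8,9,10}
'd' @ 1: {5,6}
'e' @ 2: {}  — dead — no transitions
rest 'db' ignored (set empty)
end set {} — state 1 not in

Answer: REJECT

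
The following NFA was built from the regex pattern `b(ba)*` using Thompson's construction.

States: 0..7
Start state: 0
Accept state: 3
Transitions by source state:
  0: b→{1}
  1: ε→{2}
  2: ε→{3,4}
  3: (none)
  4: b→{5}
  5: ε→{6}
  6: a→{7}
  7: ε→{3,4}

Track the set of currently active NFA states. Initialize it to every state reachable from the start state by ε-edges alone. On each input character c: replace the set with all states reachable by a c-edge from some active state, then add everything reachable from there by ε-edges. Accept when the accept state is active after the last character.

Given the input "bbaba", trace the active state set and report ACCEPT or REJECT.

Answer: ACCEPT

Steps:
initial (ε-close {0}): {0}
'b' @ 1: {1,2,3,4}  [accepting]
'b' @ 2: {5,6}
'a' @ 3: {3,4,7}  [accepting]
'b' @ 4: {5,6}
'a' @ 5: {3,4,7}  [accepting]
after full input: {3,4,7}  (accept=3 in)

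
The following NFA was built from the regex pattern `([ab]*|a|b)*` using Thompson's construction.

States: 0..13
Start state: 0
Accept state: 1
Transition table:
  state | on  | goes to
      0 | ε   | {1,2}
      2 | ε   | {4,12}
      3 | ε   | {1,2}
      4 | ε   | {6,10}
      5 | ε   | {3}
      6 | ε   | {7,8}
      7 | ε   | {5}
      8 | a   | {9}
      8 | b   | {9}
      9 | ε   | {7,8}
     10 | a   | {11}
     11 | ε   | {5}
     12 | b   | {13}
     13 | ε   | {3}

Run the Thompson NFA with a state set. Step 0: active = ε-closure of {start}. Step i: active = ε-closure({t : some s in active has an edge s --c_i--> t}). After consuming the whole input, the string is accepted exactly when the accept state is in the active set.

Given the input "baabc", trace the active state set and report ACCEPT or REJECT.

Answer: REJECT

Steps:
initial (ε-close {0}): {0,1,2,3,4,5,6,7,8,10,12}
'b' @ 1: {1,2,3,4,5,6,7,8,9,10,12,13}  ✓accept
'a' @ 2: {1,2,3,4,5,6,7,8,9,10,11,12}  ✓accept
'a' @ 3: {1,2,3,4,5,6,7,8,9,10,11,12}  ✓accept
'b' @ 4: {1,2,3,4,5,6,7,8,9,10,12,13}  ✓accept
'c' @ 5: {}  — no active states
after full input: {}  (accept=1 not in)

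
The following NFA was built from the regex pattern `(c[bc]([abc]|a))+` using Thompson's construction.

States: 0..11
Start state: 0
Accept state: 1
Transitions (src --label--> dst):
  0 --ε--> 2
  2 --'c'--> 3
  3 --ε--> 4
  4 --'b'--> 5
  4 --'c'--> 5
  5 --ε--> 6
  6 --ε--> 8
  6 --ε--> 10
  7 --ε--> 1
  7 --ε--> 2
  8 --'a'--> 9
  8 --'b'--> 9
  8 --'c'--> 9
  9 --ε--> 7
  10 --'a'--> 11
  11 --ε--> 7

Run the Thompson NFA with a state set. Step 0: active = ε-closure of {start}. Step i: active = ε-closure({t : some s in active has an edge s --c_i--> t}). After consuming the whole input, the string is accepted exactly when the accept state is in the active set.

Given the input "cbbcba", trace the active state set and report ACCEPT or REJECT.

S₀ = ε-closure({0}) = {0,2}
'c' @ 1: {3,4}
'b' @ 2: {5,6,8,10}
'b' @ 3: {1,2,7,9}  [accepting]
'c' @ 4: {3,4}
'b' @ 5: {5,6,8,10}
'a' @ 6: {1,2,7,9,11}  [accepting]
end set {1,2,7,9,11} — state 1 in

Answer: ACCEPT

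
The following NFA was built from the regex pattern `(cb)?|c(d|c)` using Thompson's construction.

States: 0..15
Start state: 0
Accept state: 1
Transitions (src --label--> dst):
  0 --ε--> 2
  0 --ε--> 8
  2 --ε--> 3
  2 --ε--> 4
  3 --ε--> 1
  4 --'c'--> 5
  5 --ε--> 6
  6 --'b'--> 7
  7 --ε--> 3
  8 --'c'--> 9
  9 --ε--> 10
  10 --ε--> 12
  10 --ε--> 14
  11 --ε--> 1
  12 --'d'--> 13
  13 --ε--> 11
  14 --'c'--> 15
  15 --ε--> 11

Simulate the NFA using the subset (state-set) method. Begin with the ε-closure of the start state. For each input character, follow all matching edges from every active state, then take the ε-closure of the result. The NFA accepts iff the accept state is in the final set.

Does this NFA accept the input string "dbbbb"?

Answer: REJECT

Derivation:
initial (ε-close {0}): {0,1,2,3,4,8}
'd' @ 1: {}  — state set empty
rest 'bbbb' ignored (set empty)
final: {}; accept 1 not in set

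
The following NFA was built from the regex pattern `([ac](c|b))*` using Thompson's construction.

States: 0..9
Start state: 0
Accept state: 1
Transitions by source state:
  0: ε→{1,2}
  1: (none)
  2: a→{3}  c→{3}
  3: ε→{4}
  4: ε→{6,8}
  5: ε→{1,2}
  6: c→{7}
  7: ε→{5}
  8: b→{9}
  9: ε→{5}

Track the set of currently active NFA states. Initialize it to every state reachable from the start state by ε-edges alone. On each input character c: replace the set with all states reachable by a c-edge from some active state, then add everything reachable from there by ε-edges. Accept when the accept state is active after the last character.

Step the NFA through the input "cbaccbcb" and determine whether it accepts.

Answer: ACCEPT

Derivation:
initial (ε-close {0}): {0,1,2}
'c' @ 1: {3,4,6,8}
'b' @ 2: {1,2,5,9}  (accept∈set)
'a' @ 3: {3,4,6,8}
'c' @ 4: {1,2,5,7}  (accept∈set)
'c' @ 5: {3,4,6,8}
'b' @ 6: {1,2,5,9}  (accept∈set)
'c' @ 7: {3,4,6,8}
'b' @ 8: {1,2,5,9}  (accept∈set)
final: {1,2,5,9}; accept 1 in set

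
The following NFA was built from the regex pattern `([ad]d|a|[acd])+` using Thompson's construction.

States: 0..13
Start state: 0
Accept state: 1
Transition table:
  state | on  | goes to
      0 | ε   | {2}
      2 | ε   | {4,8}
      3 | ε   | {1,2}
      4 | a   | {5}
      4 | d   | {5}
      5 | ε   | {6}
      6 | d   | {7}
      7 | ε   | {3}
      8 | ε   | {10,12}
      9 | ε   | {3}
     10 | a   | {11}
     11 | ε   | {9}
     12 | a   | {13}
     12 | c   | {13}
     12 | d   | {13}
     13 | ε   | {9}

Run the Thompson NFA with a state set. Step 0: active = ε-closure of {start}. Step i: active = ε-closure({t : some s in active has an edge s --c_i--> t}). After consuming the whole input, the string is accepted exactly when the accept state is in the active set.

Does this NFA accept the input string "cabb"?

initial (ε-close {0}): {0,2,4,8,10,12}
'c' @ 1: {1,2,3,4,8,9,10,12,13}  [accepting]
'a' @ 2: {1,2,3,4,5,6,8,9,10,11,12,13}  [accepting]
'b' @ 3: {}  — no active states
rest 'b' ignored (set empty)
end set {} — state 1 not in

Answer: REJECT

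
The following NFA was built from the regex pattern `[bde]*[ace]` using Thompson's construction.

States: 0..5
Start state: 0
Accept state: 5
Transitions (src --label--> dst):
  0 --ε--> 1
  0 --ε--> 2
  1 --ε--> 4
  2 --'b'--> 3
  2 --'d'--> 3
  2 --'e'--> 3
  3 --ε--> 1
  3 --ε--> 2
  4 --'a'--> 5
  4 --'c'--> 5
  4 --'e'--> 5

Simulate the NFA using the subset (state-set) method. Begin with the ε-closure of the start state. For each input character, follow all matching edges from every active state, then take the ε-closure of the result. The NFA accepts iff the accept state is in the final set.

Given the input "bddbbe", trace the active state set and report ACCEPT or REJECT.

Answer: ACCEPT

Steps:
S₀ = ε-closure({0}) = {0,1,2,4}
'b' @ 1: {1,2,3,4}
'd' @ 2: {1,2,3,4}
'd' @ 3: {1,2,3,4}
'b' @ 4: {1,2,3,4}
'b' @ 5: {1,2,3,4}
'e' @ 6: {1,2,3,4,5}  [accepting]
final: {1,2,3,4,5}; accept 5 in set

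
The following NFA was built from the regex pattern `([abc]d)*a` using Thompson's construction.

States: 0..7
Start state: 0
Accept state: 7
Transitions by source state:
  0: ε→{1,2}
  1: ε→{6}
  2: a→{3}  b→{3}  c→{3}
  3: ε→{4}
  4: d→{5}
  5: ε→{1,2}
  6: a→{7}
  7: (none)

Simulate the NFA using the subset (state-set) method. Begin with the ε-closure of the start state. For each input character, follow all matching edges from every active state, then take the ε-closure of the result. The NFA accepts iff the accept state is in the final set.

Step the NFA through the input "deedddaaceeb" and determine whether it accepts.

Answer: REJECT

Trace:
S₀ = ε-closure({0}) = {0,1,2,6}
'd' @ 1: {}  — dead — no transitions
rest 'eedddaaceeb' ignored (set empty)
final: {}; accept 7 not in set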